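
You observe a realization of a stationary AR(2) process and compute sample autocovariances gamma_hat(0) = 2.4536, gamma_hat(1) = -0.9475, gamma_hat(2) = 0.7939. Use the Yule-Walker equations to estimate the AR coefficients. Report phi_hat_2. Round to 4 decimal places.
\hat\phi_{2} = 0.2050

The Yule-Walker equations for an AR(p) process read, in matrix form,
  Gamma_p phi = r_p,   with   (Gamma_p)_{ij} = gamma(|i - j|),
                       (r_p)_i = gamma(i),   i,j = 1..p.
Substitute the sample gammas (Toeplitz matrix and right-hand side of size 2):
  Gamma_p = [[2.4536, -0.9475], [-0.9475, 2.4536]]
  r_p     = [-0.9475, 0.7939]
Written out:
  2.4536 phi_1 - 0.9475 phi_2 = -0.9475
  -0.9475 phi_1 + 2.4536 phi_2 = 0.7939
Solve by Cramer's rule:
  det = gamma(0)^2 - gamma(1)^2 = (2.4536)^2 - (-0.9475)^2 = 6.02015296 - 0.89775625 = 5.12239671
  phi_hat_1 = [gamma(1) gamma(0) - gamma(1) gamma(2)] / det = [(-0.9475)(2.4536) - (-0.9475)(0.7939)] / 5.12239671 = -1.57256575 / 5.12239671 = -0.307
  phi_hat_2 = [gamma(0) gamma(2) - gamma(1)^2] / det = [(2.4536)(0.7939) - (-0.9475)^2] / 5.12239671 = 1.05015679 / 5.12239671 = 0.205
So phi_hat = [-0.3070, 0.2050].
Therefore phi_hat_2 = 0.2050.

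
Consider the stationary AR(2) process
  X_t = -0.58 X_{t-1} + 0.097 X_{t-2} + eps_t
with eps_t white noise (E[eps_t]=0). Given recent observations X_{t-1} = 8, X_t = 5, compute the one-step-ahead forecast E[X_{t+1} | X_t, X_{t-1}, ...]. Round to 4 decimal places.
E[X_{t+1} \mid \mathcal F_t] = -2.1240

For an AR(p) model X_t = c + sum_i phi_i X_{t-i} + eps_t, the
one-step-ahead conditional mean is
  E[X_{t+1} | X_t, ...] = c + sum_i phi_i X_{t+1-i}.
Substitute known values:
  E[X_{t+1} | ...] = (-0.58) * (5) + (0.097) * (8)
                   = -2.1240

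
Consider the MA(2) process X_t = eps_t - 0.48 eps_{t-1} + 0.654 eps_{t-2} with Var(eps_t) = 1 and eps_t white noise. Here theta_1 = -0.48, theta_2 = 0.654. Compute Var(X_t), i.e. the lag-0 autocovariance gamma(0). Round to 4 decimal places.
\gamma(0) = 1.6581

For an MA(q) process X_t = eps_t + sum_i theta_i eps_{t-i} with
Var(eps_t) = sigma^2, the variance is
  gamma(0) = sigma^2 * (1 + sum_i theta_i^2).
  sum_i theta_i^2 = (-0.48)^2 + (0.654)^2 = 0.2304 + 0.427716 = 0.658116.
  gamma(0) = 1 * (1 + 0.658116) = 1 * 1.658116 = 1.658116, which rounds to 1.6581.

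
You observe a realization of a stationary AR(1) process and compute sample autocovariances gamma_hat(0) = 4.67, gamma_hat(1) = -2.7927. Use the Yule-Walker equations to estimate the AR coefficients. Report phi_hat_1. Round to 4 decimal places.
\hat\phi_{1} = -0.5980

The Yule-Walker equations for an AR(p) process read, in matrix form,
  Gamma_p phi = r_p,   with   (Gamma_p)_{ij} = gamma(|i - j|),
                       (r_p)_i = gamma(i),   i,j = 1..p.
Substitute the sample gammas (Toeplitz matrix and right-hand side of size 1):
  Gamma_p = [[4.67]]
  r_p     = [-2.7927]
With p = 1 this is the single equation gamma(0) phi_1 = gamma(1):
  phi_hat_1 = gamma(1) / gamma(0) = -2.7927 / 4.67 = -0.5980.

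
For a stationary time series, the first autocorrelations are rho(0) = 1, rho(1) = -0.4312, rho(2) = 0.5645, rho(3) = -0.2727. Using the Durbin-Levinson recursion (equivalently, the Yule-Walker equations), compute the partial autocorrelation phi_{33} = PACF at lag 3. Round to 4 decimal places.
\phi_{33} = 0.0910

The PACF at lag k is phi_{kk}, the last component of the solution
to the Yule-Walker system G_k phi = r_k where
  (G_k)_{ij} = rho(|i - j|), (r_k)_i = rho(i), i,j = 1..k.
Equivalently, Durbin-Levinson gives phi_{kk} iteratively:
  phi_{11} = rho(1)
  phi_{kk} = [rho(k) - sum_{j=1..k-1} phi_{k-1,j} rho(k-j)]
            / [1 - sum_{j=1..k-1} phi_{k-1,j} rho(j)],
  phi_{k,j} = phi_{k-1,j} - phi_{kk} phi_{k-1,k-j},  j = 1..k-1.
Step k = 1:
  phi_11 = rho(1) = -0.4312.
Step k = 2:
  phi_22 = [rho(2) - phi_11 rho(1)] / [1 - phi_11 rho(1)] = [0.5645 - (-0.4312)(-0.4312)] / [1 - (-0.4312)(-0.4312)]
         = 0.37856656 / 0.81406656 = 0.465031.
  Update: phi_21 = phi_11 - phi_22 phi_11 = -0.4312 - (0.465031)(-0.4312) = -0.230678.
Step k = 3:
  phi_33 = [rho(3) - phi_21 rho(2) - phi_22 rho(1)] / [1 - phi_21 rho(1) - phi_22 rho(2)]
    numerator   = -0.2727 - (-0.230678)(0.5645) - (0.465031)(-0.4312) = 0.05803954
    denominator = 1 - (-0.230678)(-0.4312) - (0.465031)(0.5645) = 0.6380212
  phi_33 = 0.05803954 / 0.6380212 = 0.091.
Therefore phi_{33} = 0.0910.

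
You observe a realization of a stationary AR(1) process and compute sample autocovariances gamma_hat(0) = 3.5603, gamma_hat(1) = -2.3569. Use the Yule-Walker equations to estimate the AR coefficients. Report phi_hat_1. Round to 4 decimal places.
\hat\phi_{1} = -0.6620

The Yule-Walker equations for an AR(p) process read, in matrix form,
  Gamma_p phi = r_p,   with   (Gamma_p)_{ij} = gamma(|i - j|),
                       (r_p)_i = gamma(i),   i,j = 1..p.
Substitute the sample gammas (Toeplitz matrix and right-hand side of size 1):
  Gamma_p = [[3.5603]]
  r_p     = [-2.3569]
With p = 1 this is the single equation gamma(0) phi_1 = gamma(1):
  phi_hat_1 = gamma(1) / gamma(0) = -2.3569 / 3.5603 = -0.6620.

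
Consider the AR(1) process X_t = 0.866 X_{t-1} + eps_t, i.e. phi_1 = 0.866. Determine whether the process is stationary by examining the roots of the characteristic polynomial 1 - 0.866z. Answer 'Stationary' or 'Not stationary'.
\text{Stationary}

The AR(p) characteristic polynomial is P(z) = 1 - 0.866z.
Stationarity requires all roots to lie outside the unit circle, i.e. |z| > 1 for every root.
This is linear in z: 1 + (-0.866) z = 0  =>  z = -1/(-0.866) = 1.154734,  |z| = 1.154734.
Moduli of all roots: 1.1547.
All moduli strictly greater than 1? Yes.
Verdict: Stationary.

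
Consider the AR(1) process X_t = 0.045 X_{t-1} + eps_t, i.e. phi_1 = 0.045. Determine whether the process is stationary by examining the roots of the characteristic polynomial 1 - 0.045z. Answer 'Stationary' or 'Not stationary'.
\text{Stationary}

The AR(p) characteristic polynomial is P(z) = 1 - 0.045z.
Stationarity requires all roots to lie outside the unit circle, i.e. |z| > 1 for every root.
This is linear in z: 1 + (-0.045) z = 0  =>  z = -1/(-0.045) = 22.222222,  |z| = 22.222222.
Moduli of all roots: 22.2222.
All moduli strictly greater than 1? Yes.
Verdict: Stationary.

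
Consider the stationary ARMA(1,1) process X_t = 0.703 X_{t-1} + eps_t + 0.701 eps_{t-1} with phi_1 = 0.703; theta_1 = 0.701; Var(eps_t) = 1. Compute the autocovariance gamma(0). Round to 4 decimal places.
\gamma(0) = 4.8973

Multiply the model equation by X_{t-k} and take expectations. With theta_0 = psi_0 = 1 and psi_j the MA(infinity) weights, this gives
  gamma(k) - sum_i phi_i gamma(k-i) = c_k,
  c_k = sigma^2 * sum_{j=k..q} theta_j psi_{j-k}   (c_k = 0 for k > q),
using gamma(-m) = gamma(m).
psi-weights needed (psi_j = theta_j + sum_i phi_i psi_{j-i}):
  psi_1 = theta_1 + phi_1 = 0.701 + (0.703) = 1.404
Right-hand sides:
  c_0 = sigma^2 (1 + theta_1 psi_1) = 1 * (1 + (0.701)(1.404)) = 1 * 1.984204 = 1.984204
  c_1 = sigma^2 theta_1 = 1 * (0.701) = 0.701
  c_2 = 0
Equations for k = 0 and k = 1 (AR order 1):
  gamma(0) = phi_1 gamma(1) + c_0
  gamma(1) = phi_1 gamma(0) + c_1
Substituting the second into the first: gamma(0) (1 - phi_1^2) = c_0 + phi_1 c_1, so
  gamma(0) = (c_0 + phi_1 c_1) / (1 - phi_1^2) = (1.984204 + (0.703)(0.701)) / (1 - (0.703)^2) = 2.477007 / 0.505791 = 4.897294.
Therefore gamma(0) = 4.8973 (to 4 decimal places).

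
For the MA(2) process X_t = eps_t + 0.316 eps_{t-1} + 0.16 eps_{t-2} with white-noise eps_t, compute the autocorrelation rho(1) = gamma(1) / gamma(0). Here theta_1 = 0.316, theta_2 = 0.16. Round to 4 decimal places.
\rho(1) = 0.3257

For an MA(q) process with theta_0 = 1, the autocovariance is
  gamma(k) = sigma^2 * sum_{i=0..q-k} theta_i * theta_{i+k},
and rho(k) = gamma(k) / gamma(0). Sigma^2 cancels.
  numerator   = (1)*(0.316) + (0.316)*(0.16) = 0.36656.
  denominator = (1)^2 + (0.316)^2 + (0.16)^2 = 1.125456.
  rho(1) = 0.36656 / 1.125456 = 0.3257.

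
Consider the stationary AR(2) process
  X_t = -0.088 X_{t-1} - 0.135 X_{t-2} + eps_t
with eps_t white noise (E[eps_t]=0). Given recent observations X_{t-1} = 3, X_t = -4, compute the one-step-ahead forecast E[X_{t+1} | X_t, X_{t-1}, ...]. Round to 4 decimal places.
E[X_{t+1} \mid \mathcal F_t] = -0.0530

For an AR(p) model X_t = c + sum_i phi_i X_{t-i} + eps_t, the
one-step-ahead conditional mean is
  E[X_{t+1} | X_t, ...] = c + sum_i phi_i X_{t+1-i}.
Substitute known values:
  E[X_{t+1} | ...] = (-0.088) * (-4) + (-0.135) * (3)
                   = -0.0530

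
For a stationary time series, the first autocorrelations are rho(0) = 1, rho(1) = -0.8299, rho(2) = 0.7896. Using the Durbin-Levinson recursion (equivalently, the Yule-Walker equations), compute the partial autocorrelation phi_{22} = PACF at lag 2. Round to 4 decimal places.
\phi_{22} = 0.3241

The PACF at lag k is phi_{kk}, the last component of the solution
to the Yule-Walker system G_k phi = r_k where
  (G_k)_{ij} = rho(|i - j|), (r_k)_i = rho(i), i,j = 1..k.
Equivalently, Durbin-Levinson gives phi_{kk} iteratively:
  phi_{11} = rho(1)
  phi_{kk} = [rho(k) - sum_{j=1..k-1} phi_{k-1,j} rho(k-j)]
            / [1 - sum_{j=1..k-1} phi_{k-1,j} rho(j)],
  phi_{k,j} = phi_{k-1,j} - phi_{kk} phi_{k-1,k-j},  j = 1..k-1.
Step k = 1:
  phi_11 = rho(1) = -0.8299.
Step k = 2:
  phi_22 = [rho(2) - phi_11 rho(1)] / [1 - phi_11 rho(1)] = [0.7896 - (-0.8299)(-0.8299)] / [1 - (-0.8299)(-0.8299)]
         = 0.10086599 / 0.31126599 = 0.3241.
Therefore phi_{22} = 0.3241.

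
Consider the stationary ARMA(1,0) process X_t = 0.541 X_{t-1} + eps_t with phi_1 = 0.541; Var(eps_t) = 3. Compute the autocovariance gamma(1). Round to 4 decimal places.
\gamma(1) = 2.2946

Multiply the model equation by X_{t-k} and take expectations. With theta_0 = psi_0 = 1 and psi_j the MA(infinity) weights, this gives
  gamma(k) - sum_i phi_i gamma(k-i) = c_k,
  c_k = sigma^2 * sum_{j=k..q} theta_j psi_{j-k}   (c_k = 0 for k > q),
using gamma(-m) = gamma(m).
Pure AR (q = 0): c_0 = sigma^2 = 3, c_k = 0 for k >= 1.
Equations for k = 0 and k = 1 (AR order 1):
  gamma(0) = phi_1 gamma(1) + c_0
  gamma(1) = phi_1 gamma(0) + c_1
Substituting the second into the first: gamma(0) (1 - phi_1^2) = c_0 + phi_1 c_1, so
  gamma(0) = c_0 / (1 - phi_1^2) = 3 / (1 - (0.541)^2) = 3 / 0.707319 = 4.241368.
  gamma(1) = phi_1 gamma(0) = (0.541)(4.241368) = 2.29458.
Therefore gamma(1) = 2.2946 (to 4 decimal places).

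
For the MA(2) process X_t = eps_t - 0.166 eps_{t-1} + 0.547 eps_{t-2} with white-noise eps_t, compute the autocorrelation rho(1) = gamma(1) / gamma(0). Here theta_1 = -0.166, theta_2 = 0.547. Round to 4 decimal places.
\rho(1) = -0.1936

For an MA(q) process with theta_0 = 1, the autocovariance is
  gamma(k) = sigma^2 * sum_{i=0..q-k} theta_i * theta_{i+k},
and rho(k) = gamma(k) / gamma(0). Sigma^2 cancels.
  numerator   = (1)*(-0.166) + (-0.166)*(0.547) = -0.256802.
  denominator = (1)^2 + (-0.166)^2 + (0.547)^2 = 1.326765.
  rho(1) = -0.256802 / 1.326765 = -0.1936.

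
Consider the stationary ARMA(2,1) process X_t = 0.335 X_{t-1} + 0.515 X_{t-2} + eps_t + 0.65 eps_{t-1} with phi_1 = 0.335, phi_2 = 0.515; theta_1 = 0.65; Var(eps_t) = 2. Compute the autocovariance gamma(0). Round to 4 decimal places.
\gamma(0) = 12.0788

Multiply the model equation by X_{t-k} and take expectations. With theta_0 = psi_0 = 1 and psi_j the MA(infinity) weights, this gives
  gamma(k) - sum_i phi_i gamma(k-i) = c_k,
  c_k = sigma^2 * sum_{j=k..q} theta_j psi_{j-k}   (c_k = 0 for k > q),
using gamma(-m) = gamma(m).
psi-weights needed (psi_j = theta_j + sum_i phi_i psi_{j-i}):
  psi_1 = theta_1 + phi_1 = 0.65 + (0.335) = 0.985
Right-hand sides:
  c_0 = sigma^2 (1 + theta_1 psi_1) = 2 * (1 + (0.65)(0.985)) = 2 * 1.64025 = 3.2805
  c_1 = sigma^2 theta_1 = 2 * (0.65) = 1.3
  c_2 = 0
Equations for k = 0, 1, 2 (AR order 2, c_2 = 0):
  (E0) gamma(0) = phi_1 gamma(1) + phi_2 gamma(2) + c_0
  (E1) gamma(1) = phi_1 gamma(0) + phi_2 gamma(1) + c_1
  (E2) gamma(2) = phi_1 gamma(1) + phi_2 gamma(0)
From (E1): gamma(1) = A gamma(0) + B with
  A = phi_1 / (1 - phi_2) = 0.335 / 0.485 = 0.690722,   B = c_1 / (1 - phi_2) = 1.3 / 0.485 = 2.680412.
Insert (E2) into (E0): gamma(0) (1 - phi_2^2) = phi_1 (1 + phi_2) gamma(1) + c_0.
  phi_1 (1 + phi_2) = (0.335)(1.515) = 0.507525,   1 - phi_2^2 = 0.734775.
Replace gamma(1) by A gamma(0) + B and collect gamma(0):
  gamma(0) [0.734775 - (0.507525)(0.690722)] = (0.507525)(2.680412) + 3.2805
  gamma(0) * 0.384216 = 4.640876
  gamma(0) = 4.640876 / 0.384216 = 12.078805.
Therefore gamma(0) = 12.0788 (to 4 decimal places).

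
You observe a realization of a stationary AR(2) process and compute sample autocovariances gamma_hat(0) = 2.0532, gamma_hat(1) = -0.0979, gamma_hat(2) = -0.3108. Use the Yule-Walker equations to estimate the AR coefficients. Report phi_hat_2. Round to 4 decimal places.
\hat\phi_{2} = -0.1540

The Yule-Walker equations for an AR(p) process read, in matrix form,
  Gamma_p phi = r_p,   with   (Gamma_p)_{ij} = gamma(|i - j|),
                       (r_p)_i = gamma(i),   i,j = 1..p.
Substitute the sample gammas (Toeplitz matrix and right-hand side of size 2):
  Gamma_p = [[2.0532, -0.0979], [-0.0979, 2.0532]]
  r_p     = [-0.0979, -0.3108]
Written out:
  2.0532 phi_1 - 0.0979 phi_2 = -0.0979
  -0.0979 phi_1 + 2.0532 phi_2 = -0.3108
Solve by Cramer's rule:
  det = gamma(0)^2 - gamma(1)^2 = (2.0532)^2 - (-0.0979)^2 = 4.21563024 - 0.00958441 = 4.20604583
  phi_hat_1 = [gamma(1) gamma(0) - gamma(1) gamma(2)] / det = [(-0.0979)(2.0532) - (-0.0979)(-0.3108)] / 4.20604583 = -0.2314356 / 4.20604583 = -0.055
  phi_hat_2 = [gamma(0) gamma(2) - gamma(1)^2] / det = [(2.0532)(-0.3108) - (-0.0979)^2] / 4.20604583 = -0.64771897 / 4.20604583 = -0.154
So phi_hat = [-0.0550, -0.1540].
Therefore phi_hat_2 = -0.1540.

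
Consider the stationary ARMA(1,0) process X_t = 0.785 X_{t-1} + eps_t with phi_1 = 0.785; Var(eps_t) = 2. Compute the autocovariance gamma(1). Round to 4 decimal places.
\gamma(1) = 4.0909

Multiply the model equation by X_{t-k} and take expectations. With theta_0 = psi_0 = 1 and psi_j the MA(infinity) weights, this gives
  gamma(k) - sum_i phi_i gamma(k-i) = c_k,
  c_k = sigma^2 * sum_{j=k..q} theta_j psi_{j-k}   (c_k = 0 for k > q),
using gamma(-m) = gamma(m).
Pure AR (q = 0): c_0 = sigma^2 = 2, c_k = 0 for k >= 1.
Equations for k = 0 and k = 1 (AR order 1):
  gamma(0) = phi_1 gamma(1) + c_0
  gamma(1) = phi_1 gamma(0) + c_1
Substituting the second into the first: gamma(0) (1 - phi_1^2) = c_0 + phi_1 c_1, so
  gamma(0) = c_0 / (1 - phi_1^2) = 2 / (1 - (0.785)^2) = 2 / 0.383775 = 5.211387.
  gamma(1) = phi_1 gamma(0) = (0.785)(5.211387) = 4.090939.
Therefore gamma(1) = 4.0909 (to 4 decimal places).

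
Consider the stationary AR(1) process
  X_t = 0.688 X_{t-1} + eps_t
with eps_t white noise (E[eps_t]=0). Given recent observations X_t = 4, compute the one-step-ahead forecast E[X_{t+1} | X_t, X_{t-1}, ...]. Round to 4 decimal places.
E[X_{t+1} \mid \mathcal F_t] = 2.7520

For an AR(p) model X_t = c + sum_i phi_i X_{t-i} + eps_t, the
one-step-ahead conditional mean is
  E[X_{t+1} | X_t, ...] = c + sum_i phi_i X_{t+1-i}.
Substitute known values:
  E[X_{t+1} | ...] = (0.688) * (4)
                   = 2.7520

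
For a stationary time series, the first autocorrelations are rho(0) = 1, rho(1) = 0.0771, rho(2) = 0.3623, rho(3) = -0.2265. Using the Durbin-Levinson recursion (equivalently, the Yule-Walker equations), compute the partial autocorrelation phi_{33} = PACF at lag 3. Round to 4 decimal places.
\phi_{33} = -0.3140

The PACF at lag k is phi_{kk}, the last component of the solution
to the Yule-Walker system G_k phi = r_k where
  (G_k)_{ij} = rho(|i - j|), (r_k)_i = rho(i), i,j = 1..k.
Equivalently, Durbin-Levinson gives phi_{kk} iteratively:
  phi_{11} = rho(1)
  phi_{kk} = [rho(k) - sum_{j=1..k-1} phi_{k-1,j} rho(k-j)]
            / [1 - sum_{j=1..k-1} phi_{k-1,j} rho(j)],
  phi_{k,j} = phi_{k-1,j} - phi_{kk} phi_{k-1,k-j},  j = 1..k-1.
Step k = 1:
  phi_11 = rho(1) = 0.0771.
Step k = 2:
  phi_22 = [rho(2) - phi_11 rho(1)] / [1 - phi_11 rho(1)] = [0.3623 - (0.0771)(0.0771)] / [1 - (0.0771)(0.0771)]
         = 0.35635559 / 0.99405559 = 0.358487.
  Update: phi_21 = phi_11 - phi_22 phi_11 = 0.0771 - (0.358487)(0.0771) = 0.049461.
Step k = 3:
  phi_33 = [rho(3) - phi_21 rho(2) - phi_22 rho(1)] / [1 - phi_21 rho(1) - phi_22 rho(2)]
    numerator   = -0.2265 - (0.049461)(0.3623) - (0.358487)(0.0771) = -0.27205892
    denominator = 1 - (0.049461)(0.0771) - (0.358487)(0.3623) = 0.86630689
  phi_33 = -0.27205892 / 0.86630689 = -0.314.
Therefore phi_{33} = -0.3140.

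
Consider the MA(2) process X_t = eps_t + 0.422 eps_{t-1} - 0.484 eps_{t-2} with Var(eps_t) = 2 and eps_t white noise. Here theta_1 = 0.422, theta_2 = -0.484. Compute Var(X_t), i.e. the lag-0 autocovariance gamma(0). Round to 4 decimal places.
\gamma(0) = 2.8247

For an MA(q) process X_t = eps_t + sum_i theta_i eps_{t-i} with
Var(eps_t) = sigma^2, the variance is
  gamma(0) = sigma^2 * (1 + sum_i theta_i^2).
  sum_i theta_i^2 = (0.422)^2 + (-0.484)^2 = 0.178084 + 0.234256 = 0.41234.
  gamma(0) = 2 * (1 + 0.41234) = 2 * 1.41234 = 2.82468, which rounds to 2.8247.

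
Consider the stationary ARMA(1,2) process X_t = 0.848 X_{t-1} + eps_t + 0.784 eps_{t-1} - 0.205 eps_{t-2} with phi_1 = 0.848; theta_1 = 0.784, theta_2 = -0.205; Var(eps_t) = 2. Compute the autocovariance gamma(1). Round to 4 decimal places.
\gamma(1) = 15.5040

Multiply the model equation by X_{t-k} and take expectations. With theta_0 = psi_0 = 1 and psi_j the MA(infinity) weights, this gives
  gamma(k) - sum_i phi_i gamma(k-i) = c_k,
  c_k = sigma^2 * sum_{j=k..q} theta_j psi_{j-k}   (c_k = 0 for k > q),
using gamma(-m) = gamma(m).
psi-weights needed (psi_j = theta_j + sum_i phi_i psi_{j-i}):
  psi_1 = theta_1 + phi_1 = 0.784 + (0.848) = 1.632
  psi_2 = theta_2 + phi_1 psi_1 = -0.205 + (0.848)(1.632) = 1.178936
Right-hand sides:
  c_0 = sigma^2 (1 + theta_1 psi_1 + theta_2 psi_2) = 2 * (1 + (0.784)(1.632) + (-0.205)(1.178936)) = 2 * 2.037806 = 4.075612
  c_1 = sigma^2 (theta_1 + theta_2 psi_1) = 2 * (0.784 + (-0.205)(1.632)) = 0.89888
  c_2 = sigma^2 theta_2 = 2 * (-0.205) = -0.41
Equations for k = 0 and k = 1 (AR order 1):
  gamma(0) = phi_1 gamma(1) + c_0
  gamma(1) = phi_1 gamma(0) + c_1
Substituting the second into the first: gamma(0) (1 - phi_1^2) = c_0 + phi_1 c_1, so
  gamma(0) = (c_0 + phi_1 c_1) / (1 - phi_1^2) = (4.075612 + (0.848)(0.89888)) / (1 - (0.848)^2) = 4.837862 / 0.280896 = 17.222967.
  gamma(1) = phi_1 gamma(0) + c_1 = (0.848)(17.222967) + (0.89888) = 15.503956.
Therefore gamma(1) = 15.5040 (to 4 decimal places).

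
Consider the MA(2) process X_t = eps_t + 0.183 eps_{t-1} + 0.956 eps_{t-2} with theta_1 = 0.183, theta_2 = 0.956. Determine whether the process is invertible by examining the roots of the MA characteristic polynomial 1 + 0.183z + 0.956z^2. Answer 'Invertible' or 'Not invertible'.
\text{Invertible}

The MA(q) characteristic polynomial is P(z) = 1 + 0.183z + 0.956z^2.
Invertibility requires all roots to lie outside the unit circle, i.e. |z| > 1 for every root.
Set 1 + (0.183) z + (0.956) z^2 = 0, i.e. a z^2 + b z + c = 0 with a = 0.956, b = 0.183, c = 1.
Discriminant D = b^2 - 4ac = (0.183)^2 - 4*(0.956)*1 = 0.033489 - (3.824) = -3.790511.
D < 0, so the roots are the complex-conjugate pair z = (-b +/- i sqrt(-D)) / (2a) = -0.0957 +/- 1.0183i.
For a conjugate pair |z|^2 = z * conj(z) = (product of roots) = c/a = 1/(0.956) = 1.046025, so |z| = sqrt(1.046025) = 1.0228 for both roots.
Moduli of all roots: 1.0228, 1.0228.
All moduli strictly greater than 1? Yes.
Verdict: Invertible.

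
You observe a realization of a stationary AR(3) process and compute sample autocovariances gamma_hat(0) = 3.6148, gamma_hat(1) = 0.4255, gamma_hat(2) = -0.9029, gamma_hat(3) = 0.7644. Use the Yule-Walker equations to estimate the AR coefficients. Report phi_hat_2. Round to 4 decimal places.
\hat\phi_{2} = -0.3130

The Yule-Walker equations for an AR(p) process read, in matrix form,
  Gamma_p phi = r_p,   with   (Gamma_p)_{ij} = gamma(|i - j|),
                       (r_p)_i = gamma(i),   i,j = 1..p.
Substitute the sample gammas (Toeplitz matrix and right-hand side of size 3):
  Gamma_p = [[3.6148, 0.4255, -0.9029], [0.4255, 3.6148, 0.4255], [-0.9029, 0.4255, 3.6148]]
  r_p     = [0.4255, -0.9029, 0.7644]
Written out (R1..R3):
  (R1) 3.6148 phi_1 + 0.4255 phi_2 - 0.9029 phi_3 = 0.4255
  (R2) 0.4255 phi_1 + 3.6148 phi_2 + 0.4255 phi_3 = -0.9029
  (R3) -0.9029 phi_1 + 0.4255 phi_2 + 3.6148 phi_3 = 0.7644
Gaussian elimination:
  R2 <- R2 - (0.4255/3.6148) R1 = R2 - (0.117711) R1:  3.564714 phi_2 + 0.531781 phi_3 = -0.952986
  R3 <- R3 - (-0.9029/3.6148) R1 = R3 - (-0.249779) R1:  0.531781 phi_2 + 3.389275 phi_3 = 0.870681
  R3 <- R3 - (0.531781/3.564714) R2 = R3 - (0.149179) R2:  3.309944 phi_3 = 1.012846
Back-substitution:
  phi_hat_3 = 1.012846 / 3.309944 = 0.306001
  phi_hat_2 = (-0.952986 - (0.531781)(0.306001)) / 3.564714 = -0.312988
  phi_hat_1 = (0.4255 - (0.4255)(-0.312988) - (-0.9029)(0.306001)) / 3.6148 = 0.230985
So phi_hat = [0.2310, -0.3130, 0.3060].
Therefore phi_hat_2 = -0.3130.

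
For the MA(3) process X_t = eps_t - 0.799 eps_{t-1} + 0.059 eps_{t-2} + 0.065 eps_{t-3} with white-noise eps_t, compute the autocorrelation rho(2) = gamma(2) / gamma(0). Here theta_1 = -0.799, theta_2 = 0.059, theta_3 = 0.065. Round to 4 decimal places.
\rho(2) = 0.0043

For an MA(q) process with theta_0 = 1, the autocovariance is
  gamma(k) = sigma^2 * sum_{i=0..q-k} theta_i * theta_{i+k},
and rho(k) = gamma(k) / gamma(0). Sigma^2 cancels.
  numerator   = (1)*(0.059) + (-0.799)*(0.065) = 0.007065.
  denominator = (1)^2 + (-0.799)^2 + (0.059)^2 + (0.065)^2 = 1.646107.
  rho(2) = 0.007065 / 1.646107 = 0.0043.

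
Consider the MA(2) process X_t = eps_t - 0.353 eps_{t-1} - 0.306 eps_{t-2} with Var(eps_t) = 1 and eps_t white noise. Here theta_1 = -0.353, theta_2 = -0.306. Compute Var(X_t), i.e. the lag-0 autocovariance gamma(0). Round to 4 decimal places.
\gamma(0) = 1.2182

For an MA(q) process X_t = eps_t + sum_i theta_i eps_{t-i} with
Var(eps_t) = sigma^2, the variance is
  gamma(0) = sigma^2 * (1 + sum_i theta_i^2).
  sum_i theta_i^2 = (-0.353)^2 + (-0.306)^2 = 0.124609 + 0.093636 = 0.218245.
  gamma(0) = 1 * (1 + 0.218245) = 1 * 1.218245 = 1.218245, which rounds to 1.2182.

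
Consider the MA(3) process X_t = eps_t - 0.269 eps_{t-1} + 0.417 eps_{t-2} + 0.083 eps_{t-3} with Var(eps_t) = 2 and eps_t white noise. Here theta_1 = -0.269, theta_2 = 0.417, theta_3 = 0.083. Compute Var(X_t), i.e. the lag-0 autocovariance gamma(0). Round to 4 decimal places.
\gamma(0) = 2.5063

For an MA(q) process X_t = eps_t + sum_i theta_i eps_{t-i} with
Var(eps_t) = sigma^2, the variance is
  gamma(0) = sigma^2 * (1 + sum_i theta_i^2).
  sum_i theta_i^2 = (-0.269)^2 + (0.417)^2 + (0.083)^2 = 0.072361 + 0.173889 + 0.006889 = 0.253139.
  gamma(0) = 2 * (1 + 0.253139) = 2 * 1.253139 = 2.506278, which rounds to 2.5063.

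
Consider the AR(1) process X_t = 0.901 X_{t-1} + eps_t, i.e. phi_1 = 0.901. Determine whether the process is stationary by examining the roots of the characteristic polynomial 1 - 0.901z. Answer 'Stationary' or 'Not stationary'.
\text{Stationary}

The AR(p) characteristic polynomial is P(z) = 1 - 0.901z.
Stationarity requires all roots to lie outside the unit circle, i.e. |z| > 1 for every root.
This is linear in z: 1 + (-0.901) z = 0  =>  z = -1/(-0.901) = 1.109878,  |z| = 1.109878.
Moduli of all roots: 1.1099.
All moduli strictly greater than 1? Yes.
Verdict: Stationary.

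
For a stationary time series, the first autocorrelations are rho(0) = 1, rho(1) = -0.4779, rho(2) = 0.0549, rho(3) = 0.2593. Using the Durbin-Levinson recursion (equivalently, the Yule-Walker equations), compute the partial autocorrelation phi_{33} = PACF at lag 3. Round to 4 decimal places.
\phi_{33} = 0.2511

The PACF at lag k is phi_{kk}, the last component of the solution
to the Yule-Walker system G_k phi = r_k where
  (G_k)_{ij} = rho(|i - j|), (r_k)_i = rho(i), i,j = 1..k.
Equivalently, Durbin-Levinson gives phi_{kk} iteratively:
  phi_{11} = rho(1)
  phi_{kk} = [rho(k) - sum_{j=1..k-1} phi_{k-1,j} rho(k-j)]
            / [1 - sum_{j=1..k-1} phi_{k-1,j} rho(j)],
  phi_{k,j} = phi_{k-1,j} - phi_{kk} phi_{k-1,k-j},  j = 1..k-1.
Step k = 1:
  phi_11 = rho(1) = -0.4779.
Step k = 2:
  phi_22 = [rho(2) - phi_11 rho(1)] / [1 - phi_11 rho(1)] = [0.0549 - (-0.4779)(-0.4779)] / [1 - (-0.4779)(-0.4779)]
         = -0.17348841 / 0.77161159 = -0.224839.
  Update: phi_21 = phi_11 - phi_22 phi_11 = -0.4779 - (-0.224839)(-0.4779) = -0.585351.
Step k = 3:
  phi_33 = [rho(3) - phi_21 rho(2) - phi_22 rho(1)] / [1 - phi_21 rho(1) - phi_22 rho(2)]
    numerator   = 0.2593 - (-0.585351)(0.0549) - (-0.224839)(-0.4779) = 0.18398517
    denominator = 1 - (-0.585351)(-0.4779) - (-0.224839)(0.0549) = 0.73260462
  phi_33 = 0.18398517 / 0.73260462 = 0.2511.
Therefore phi_{33} = 0.2511.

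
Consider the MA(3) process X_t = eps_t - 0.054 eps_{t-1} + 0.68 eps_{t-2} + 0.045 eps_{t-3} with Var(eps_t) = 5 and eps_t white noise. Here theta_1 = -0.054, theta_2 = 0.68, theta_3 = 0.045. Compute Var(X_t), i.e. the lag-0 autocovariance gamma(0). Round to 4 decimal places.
\gamma(0) = 7.3367

For an MA(q) process X_t = eps_t + sum_i theta_i eps_{t-i} with
Var(eps_t) = sigma^2, the variance is
  gamma(0) = sigma^2 * (1 + sum_i theta_i^2).
  sum_i theta_i^2 = (-0.054)^2 + (0.68)^2 + (0.045)^2 = 0.002916 + 0.4624 + 0.002025 = 0.467341.
  gamma(0) = 5 * (1 + 0.467341) = 5 * 1.467341 = 7.336705, which rounds to 7.3367.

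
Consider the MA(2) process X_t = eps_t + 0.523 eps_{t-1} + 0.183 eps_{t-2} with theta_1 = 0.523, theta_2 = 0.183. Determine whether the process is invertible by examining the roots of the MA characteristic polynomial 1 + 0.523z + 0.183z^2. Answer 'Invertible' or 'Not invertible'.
\text{Invertible}

The MA(q) characteristic polynomial is P(z) = 1 + 0.523z + 0.183z^2.
Invertibility requires all roots to lie outside the unit circle, i.e. |z| > 1 for every root.
Set 1 + (0.523) z + (0.183) z^2 = 0, i.e. a z^2 + b z + c = 0 with a = 0.183, b = 0.523, c = 1.
Discriminant D = b^2 - 4ac = (0.523)^2 - 4*(0.183)*1 = 0.273529 - (0.732) = -0.458471.
D < 0, so the roots are the complex-conjugate pair z = (-b +/- i sqrt(-D)) / (2a) = -1.429 +/- 1.85i.
For a conjugate pair |z|^2 = z * conj(z) = (product of roots) = c/a = 1/(0.183) = 5.464481, so |z| = sqrt(5.464481) = 2.3376 for both roots.
Moduli of all roots: 2.3376, 2.3376.
All moduli strictly greater than 1? Yes.
Verdict: Invertible.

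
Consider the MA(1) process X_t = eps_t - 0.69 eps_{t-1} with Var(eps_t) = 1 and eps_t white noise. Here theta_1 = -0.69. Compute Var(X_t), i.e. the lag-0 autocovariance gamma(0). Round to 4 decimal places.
\gamma(0) = 1.4761

For an MA(q) process X_t = eps_t + sum_i theta_i eps_{t-i} with
Var(eps_t) = sigma^2, the variance is
  gamma(0) = sigma^2 * (1 + sum_i theta_i^2).
  sum_i theta_i^2 = (-0.69)^2 = 0.4761.
  gamma(0) = 1 * (1 + 0.4761) = 1 * 1.4761 = 1.4761.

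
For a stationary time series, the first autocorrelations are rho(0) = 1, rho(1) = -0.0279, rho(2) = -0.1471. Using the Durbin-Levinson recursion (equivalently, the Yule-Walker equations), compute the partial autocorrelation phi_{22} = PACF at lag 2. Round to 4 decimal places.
\phi_{22} = -0.1480

The PACF at lag k is phi_{kk}, the last component of the solution
to the Yule-Walker system G_k phi = r_k where
  (G_k)_{ij} = rho(|i - j|), (r_k)_i = rho(i), i,j = 1..k.
Equivalently, Durbin-Levinson gives phi_{kk} iteratively:
  phi_{11} = rho(1)
  phi_{kk} = [rho(k) - sum_{j=1..k-1} phi_{k-1,j} rho(k-j)]
            / [1 - sum_{j=1..k-1} phi_{k-1,j} rho(j)],
  phi_{k,j} = phi_{k-1,j} - phi_{kk} phi_{k-1,k-j},  j = 1..k-1.
Step k = 1:
  phi_11 = rho(1) = -0.0279.
Step k = 2:
  phi_22 = [rho(2) - phi_11 rho(1)] / [1 - phi_11 rho(1)] = [-0.1471 - (-0.0279)(-0.0279)] / [1 - (-0.0279)(-0.0279)]
         = -0.14787841 / 0.99922159 = -0.148.
Therefore phi_{22} = -0.1480.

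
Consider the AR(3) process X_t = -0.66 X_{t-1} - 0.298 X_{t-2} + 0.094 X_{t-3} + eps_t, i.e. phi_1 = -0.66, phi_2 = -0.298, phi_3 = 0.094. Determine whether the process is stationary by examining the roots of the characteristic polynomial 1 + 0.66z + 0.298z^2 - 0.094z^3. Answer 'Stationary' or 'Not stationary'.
\text{Stationary}

The AR(p) characteristic polynomial is P(z) = 1 + 0.66z + 0.298z^2 - 0.094z^3.
Stationarity requires all roots to lie outside the unit circle, i.e. |z| > 1 for every root.
Degree 3: look for a simple real root z0 first, then factor out (1 - z/z0) and solve the remaining quadratic.
Testing z0 = 5: P(5) = 1 + (0.66)(5) + (0.298)(5)^2 + (-0.094)(5)^3
  = 1 + (3.3) + (7.45) + (-11.75) = 0.  So z_0 = 5 is a root, |z_0| = 5.
Divide out the factor (1 - 0.2 z) = (1 - z/z0) (since 1/z0 = 0.2):
  P(z) = (1 - 0.2 z)(1 + (0.86) z + (0.47) z^2)
  [check: z-coef 0.86 - (0.2) = 0.66; z^2-coef 0.47 - (0.2)(0.86) = 0.298; z^3-coef -(0.2)(0.47) = -0.094.]
Remaining roots from the quadratic factor 1 + (0.86) z + (0.47) z^2:
  Set 1 + (0.86) z + (0.47) z^2 = 0, i.e. a z^2 + b z + c = 0 with a = 0.47, b = 0.86, c = 1.
  Discriminant D = b^2 - 4ac = (0.86)^2 - 4*(0.47)*1 = 0.7396 - (1.88) = -1.1404.
  D < 0, so the roots are the complex-conjugate pair z = (-b +/- i sqrt(-D)) / (2a) = -0.9149 +/- 1.1361i.
  For a conjugate pair |z|^2 = z * conj(z) = (product of roots) = c/a = 1/(0.47) = 2.12766, so |z| = sqrt(2.12766) = 1.4586 for both roots.
Moduli of all roots: 5.0000, 1.4586, 1.4586.
All moduli strictly greater than 1? Yes.
Verdict: Stationary.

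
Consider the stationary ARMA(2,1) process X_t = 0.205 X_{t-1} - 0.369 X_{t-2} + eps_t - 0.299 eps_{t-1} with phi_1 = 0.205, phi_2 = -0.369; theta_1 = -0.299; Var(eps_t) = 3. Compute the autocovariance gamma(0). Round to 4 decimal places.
\gamma(0) = 3.5520

Multiply the model equation by X_{t-k} and take expectations. With theta_0 = psi_0 = 1 and psi_j the MA(infinity) weights, this gives
  gamma(k) - sum_i phi_i gamma(k-i) = c_k,
  c_k = sigma^2 * sum_{j=k..q} theta_j psi_{j-k}   (c_k = 0 for k > q),
using gamma(-m) = gamma(m).
psi-weights needed (psi_j = theta_j + sum_i phi_i psi_{j-i}):
  psi_1 = theta_1 + phi_1 = -0.299 + (0.205) = -0.094
Right-hand sides:
  c_0 = sigma^2 (1 + theta_1 psi_1) = 3 * (1 + (-0.299)(-0.094)) = 3 * 1.028106 = 3.084318
  c_1 = sigma^2 theta_1 = 3 * (-0.299) = -0.897
  c_2 = 0
Equations for k = 0, 1, 2 (AR order 2, c_2 = 0):
  (E0) gamma(0) = phi_1 gamma(1) + phi_2 gamma(2) + c_0
  (E1) gamma(1) = phi_1 gamma(0) + phi_2 gamma(1) + c_1
  (E2) gamma(2) = phi_1 gamma(1) + phi_2 gamma(0)
From (E1): gamma(1) = A gamma(0) + B with
  A = phi_1 / (1 - phi_2) = 0.205 / 1.369 = 0.149744,   B = c_1 / (1 - phi_2) = -0.897 / 1.369 = -0.655223.
Insert (E2) into (E0): gamma(0) (1 - phi_2^2) = phi_1 (1 + phi_2) gamma(1) + c_0.
  phi_1 (1 + phi_2) = (0.205)(0.631) = 0.129355,   1 - phi_2^2 = 0.863839.
Replace gamma(1) by A gamma(0) + B and collect gamma(0):
  gamma(0) [0.863839 - (0.129355)(0.149744)] = (0.129355)(-0.655223) + 3.084318
  gamma(0) * 0.844469 = 2.999562
  gamma(0) = 2.999562 / 0.844469 = 3.55201.
Therefore gamma(0) = 3.5520 (to 4 decimal places).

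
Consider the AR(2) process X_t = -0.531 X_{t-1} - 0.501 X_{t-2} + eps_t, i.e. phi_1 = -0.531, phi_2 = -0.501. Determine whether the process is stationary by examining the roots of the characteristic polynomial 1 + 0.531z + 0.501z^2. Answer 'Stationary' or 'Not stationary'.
\text{Stationary}

The AR(p) characteristic polynomial is P(z) = 1 + 0.531z + 0.501z^2.
Stationarity requires all roots to lie outside the unit circle, i.e. |z| > 1 for every root.
Set 1 + (0.531) z + (0.501) z^2 = 0, i.e. a z^2 + b z + c = 0 with a = 0.501, b = 0.531, c = 1.
Discriminant D = b^2 - 4ac = (0.531)^2 - 4*(0.501)*1 = 0.281961 - (2.004) = -1.722039.
D < 0, so the roots are the complex-conjugate pair z = (-b +/- i sqrt(-D)) / (2a) = -0.5299 +/- 1.3096i.
For a conjugate pair |z|^2 = z * conj(z) = (product of roots) = c/a = 1/(0.501) = 1.996008, so |z| = sqrt(1.996008) = 1.4128 for both roots.
Moduli of all roots: 1.4128, 1.4128.
All moduli strictly greater than 1? Yes.
Verdict: Stationary.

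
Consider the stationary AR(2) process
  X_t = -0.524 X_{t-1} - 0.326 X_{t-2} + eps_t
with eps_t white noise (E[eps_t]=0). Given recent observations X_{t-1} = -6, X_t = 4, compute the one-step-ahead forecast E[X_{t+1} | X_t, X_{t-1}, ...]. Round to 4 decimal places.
E[X_{t+1} \mid \mathcal F_t] = -0.1400

For an AR(p) model X_t = c + sum_i phi_i X_{t-i} + eps_t, the
one-step-ahead conditional mean is
  E[X_{t+1} | X_t, ...] = c + sum_i phi_i X_{t+1-i}.
Substitute known values:
  E[X_{t+1} | ...] = (-0.524) * (4) + (-0.326) * (-6)
                   = -0.1400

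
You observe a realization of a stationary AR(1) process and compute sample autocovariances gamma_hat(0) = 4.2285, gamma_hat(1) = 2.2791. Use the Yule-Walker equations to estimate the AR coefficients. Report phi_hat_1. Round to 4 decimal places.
\hat\phi_{1} = 0.5390

The Yule-Walker equations for an AR(p) process read, in matrix form,
  Gamma_p phi = r_p,   with   (Gamma_p)_{ij} = gamma(|i - j|),
                       (r_p)_i = gamma(i),   i,j = 1..p.
Substitute the sample gammas (Toeplitz matrix and right-hand side of size 1):
  Gamma_p = [[4.2285]]
  r_p     = [2.2791]
With p = 1 this is the single equation gamma(0) phi_1 = gamma(1):
  phi_hat_1 = gamma(1) / gamma(0) = 2.2791 / 4.2285 = 0.5390.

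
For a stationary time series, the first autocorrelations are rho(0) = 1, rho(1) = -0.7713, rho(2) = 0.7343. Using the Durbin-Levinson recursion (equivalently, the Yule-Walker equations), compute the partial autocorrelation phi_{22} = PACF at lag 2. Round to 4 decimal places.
\phi_{22} = 0.3441

The PACF at lag k is phi_{kk}, the last component of the solution
to the Yule-Walker system G_k phi = r_k where
  (G_k)_{ij} = rho(|i - j|), (r_k)_i = rho(i), i,j = 1..k.
Equivalently, Durbin-Levinson gives phi_{kk} iteratively:
  phi_{11} = rho(1)
  phi_{kk} = [rho(k) - sum_{j=1..k-1} phi_{k-1,j} rho(k-j)]
            / [1 - sum_{j=1..k-1} phi_{k-1,j} rho(j)],
  phi_{k,j} = phi_{k-1,j} - phi_{kk} phi_{k-1,k-j},  j = 1..k-1.
Step k = 1:
  phi_11 = rho(1) = -0.7713.
Step k = 2:
  phi_22 = [rho(2) - phi_11 rho(1)] / [1 - phi_11 rho(1)] = [0.7343 - (-0.7713)(-0.7713)] / [1 - (-0.7713)(-0.7713)]
         = 0.13939631 / 0.40509631 = 0.3441.
Therefore phi_{22} = 0.3441.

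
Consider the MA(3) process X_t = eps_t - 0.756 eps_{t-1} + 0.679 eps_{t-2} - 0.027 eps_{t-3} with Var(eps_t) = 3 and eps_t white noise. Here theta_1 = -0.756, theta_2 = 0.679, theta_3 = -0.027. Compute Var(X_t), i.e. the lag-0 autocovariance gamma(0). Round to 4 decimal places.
\gamma(0) = 6.0999

For an MA(q) process X_t = eps_t + sum_i theta_i eps_{t-i} with
Var(eps_t) = sigma^2, the variance is
  gamma(0) = sigma^2 * (1 + sum_i theta_i^2).
  sum_i theta_i^2 = (-0.756)^2 + (0.679)^2 + (-0.027)^2 = 0.571536 + 0.461041 + 0.000729 = 1.033306.
  gamma(0) = 3 * (1 + 1.033306) = 3 * 2.033306 = 6.099918, which rounds to 6.0999.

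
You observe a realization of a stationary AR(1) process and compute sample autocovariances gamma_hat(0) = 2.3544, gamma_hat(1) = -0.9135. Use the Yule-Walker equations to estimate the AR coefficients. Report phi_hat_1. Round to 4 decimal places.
\hat\phi_{1} = -0.3880

The Yule-Walker equations for an AR(p) process read, in matrix form,
  Gamma_p phi = r_p,   with   (Gamma_p)_{ij} = gamma(|i - j|),
                       (r_p)_i = gamma(i),   i,j = 1..p.
Substitute the sample gammas (Toeplitz matrix and right-hand side of size 1):
  Gamma_p = [[2.3544]]
  r_p     = [-0.9135]
With p = 1 this is the single equation gamma(0) phi_1 = gamma(1):
  phi_hat_1 = gamma(1) / gamma(0) = -0.9135 / 2.3544 = -0.3880.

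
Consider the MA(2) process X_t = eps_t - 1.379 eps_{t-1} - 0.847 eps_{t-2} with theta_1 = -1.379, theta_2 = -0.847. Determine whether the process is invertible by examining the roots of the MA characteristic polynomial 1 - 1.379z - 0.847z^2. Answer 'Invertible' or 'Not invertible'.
\text{Not invertible}

The MA(q) characteristic polynomial is P(z) = 1 - 1.379z - 0.847z^2.
Invertibility requires all roots to lie outside the unit circle, i.e. |z| > 1 for every root.
Set 1 + (-1.379) z + (-0.847) z^2 = 0, i.e. a z^2 + b z + c = 0 with a = -0.847, b = -1.379, c = 1.
Discriminant D = b^2 - 4ac = (-1.379)^2 - 4*(-0.847)*1 = 1.901641 - (-3.388) = 5.289641.
D >= 0, so the roots are real: z = (-b +/- sqrt(D)) / (2a) = (1.379 +/- 2.299922) / (-1.694).
  z_1 = (1.379 + 2.299922) / (-1.694) = -2.1717,   |z_1| = 2.1717.
  z_2 = (1.379 - 2.299922) / (-1.694) = 0.5436,   |z_2| = 0.5436.
Moduli of all roots: 2.1717, 0.5436.
All moduli strictly greater than 1? No.
Verdict: Not invertible.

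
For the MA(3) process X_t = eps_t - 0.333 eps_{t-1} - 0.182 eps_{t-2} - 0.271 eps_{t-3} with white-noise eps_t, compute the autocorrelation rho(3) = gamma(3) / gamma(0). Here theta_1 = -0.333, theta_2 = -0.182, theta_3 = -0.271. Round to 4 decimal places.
\rho(3) = -0.2226

For an MA(q) process with theta_0 = 1, the autocovariance is
  gamma(k) = sigma^2 * sum_{i=0..q-k} theta_i * theta_{i+k},
and rho(k) = gamma(k) / gamma(0). Sigma^2 cancels.
  numerator   = (1)*(-0.271) = -0.271.
  denominator = (1)^2 + (-0.333)^2 + (-0.182)^2 + (-0.271)^2 = 1.217454.
  rho(3) = -0.271 / 1.217454 = -0.2226.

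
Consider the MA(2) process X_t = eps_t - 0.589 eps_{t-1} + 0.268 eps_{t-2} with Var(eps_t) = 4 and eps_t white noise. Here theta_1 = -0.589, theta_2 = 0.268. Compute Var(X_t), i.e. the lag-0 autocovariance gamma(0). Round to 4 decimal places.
\gamma(0) = 5.6750

For an MA(q) process X_t = eps_t + sum_i theta_i eps_{t-i} with
Var(eps_t) = sigma^2, the variance is
  gamma(0) = sigma^2 * (1 + sum_i theta_i^2).
  sum_i theta_i^2 = (-0.589)^2 + (0.268)^2 = 0.346921 + 0.071824 = 0.418745.
  gamma(0) = 4 * (1 + 0.418745) = 4 * 1.418745 = 5.67498, which rounds to 5.6750.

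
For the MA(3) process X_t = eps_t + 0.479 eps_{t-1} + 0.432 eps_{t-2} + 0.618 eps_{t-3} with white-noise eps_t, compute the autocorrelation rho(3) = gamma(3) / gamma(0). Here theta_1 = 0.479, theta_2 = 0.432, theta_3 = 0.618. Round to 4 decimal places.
\rho(3) = 0.3437

For an MA(q) process with theta_0 = 1, the autocovariance is
  gamma(k) = sigma^2 * sum_{i=0..q-k} theta_i * theta_{i+k},
and rho(k) = gamma(k) / gamma(0). Sigma^2 cancels.
  numerator   = (1)*(0.618) = 0.618.
  denominator = (1)^2 + (0.479)^2 + (0.432)^2 + (0.618)^2 = 1.797989.
  rho(3) = 0.618 / 1.797989 = 0.3437.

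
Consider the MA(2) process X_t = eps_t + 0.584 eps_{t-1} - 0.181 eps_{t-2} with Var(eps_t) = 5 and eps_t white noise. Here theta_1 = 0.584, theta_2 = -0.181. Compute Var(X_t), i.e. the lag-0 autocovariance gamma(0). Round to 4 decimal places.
\gamma(0) = 6.8691

For an MA(q) process X_t = eps_t + sum_i theta_i eps_{t-i} with
Var(eps_t) = sigma^2, the variance is
  gamma(0) = sigma^2 * (1 + sum_i theta_i^2).
  sum_i theta_i^2 = (0.584)^2 + (-0.181)^2 = 0.341056 + 0.032761 = 0.373817.
  gamma(0) = 5 * (1 + 0.373817) = 5 * 1.373817 = 6.869085, which rounds to 6.8691.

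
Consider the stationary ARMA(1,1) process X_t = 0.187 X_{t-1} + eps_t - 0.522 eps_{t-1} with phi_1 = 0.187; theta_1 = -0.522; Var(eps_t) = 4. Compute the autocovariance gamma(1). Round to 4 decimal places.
\gamma(1) = -1.2530

Multiply the model equation by X_{t-k} and take expectations. With theta_0 = psi_0 = 1 and psi_j the MA(infinity) weights, this gives
  gamma(k) - sum_i phi_i gamma(k-i) = c_k,
  c_k = sigma^2 * sum_{j=k..q} theta_j psi_{j-k}   (c_k = 0 for k > q),
using gamma(-m) = gamma(m).
psi-weights needed (psi_j = theta_j + sum_i phi_i psi_{j-i}):
  psi_1 = theta_1 + phi_1 = -0.522 + (0.187) = -0.335
Right-hand sides:
  c_0 = sigma^2 (1 + theta_1 psi_1) = 4 * (1 + (-0.522)(-0.335)) = 4 * 1.17487 = 4.69948
  c_1 = sigma^2 theta_1 = 4 * (-0.522) = -2.088
  c_2 = 0
Equations for k = 0 and k = 1 (AR order 1):
  gamma(0) = phi_1 gamma(1) + c_0
  gamma(1) = phi_1 gamma(0) + c_1
Substituting the second into the first: gamma(0) (1 - phi_1^2) = c_0 + phi_1 c_1, so
  gamma(0) = (c_0 + phi_1 c_1) / (1 - phi_1^2) = (4.69948 + (0.187)(-2.088)) / (1 - (0.187)^2) = 4.309024 / 0.965031 = 4.465166.
  gamma(1) = phi_1 gamma(0) + c_1 = (0.187)(4.465166) + (-2.088) = -1.253014.
Therefore gamma(1) = -1.2530 (to 4 decimal places).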